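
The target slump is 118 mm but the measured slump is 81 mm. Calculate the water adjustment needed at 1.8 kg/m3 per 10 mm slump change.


Difference = 118 - 81 = 37 mm
Water adjustment = 37 * 1.8 / 10 = 6.7 kg/m3

6.7


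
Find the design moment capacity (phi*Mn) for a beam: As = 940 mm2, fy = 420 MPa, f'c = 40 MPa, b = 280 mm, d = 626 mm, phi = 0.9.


a = As * fy / (0.85 * f'c * b)
= 940 * 420 / (0.85 * 40 * 280)
= 41.4706 mm
Mn = As * fy * (d - a/2) / 10^6
= 238.9585 kN-m
phi*Mn = 0.9 * 238.9585 = 215.06 kN-m

215.06


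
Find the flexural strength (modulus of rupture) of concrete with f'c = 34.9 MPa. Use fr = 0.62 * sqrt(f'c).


fr = 0.62 * sqrt(34.9)
= 3.663 MPa

3.663


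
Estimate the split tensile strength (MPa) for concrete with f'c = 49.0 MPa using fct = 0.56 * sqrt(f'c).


fct = 0.56 * sqrt(49.0)
= 0.56 * 7.0
= 3.92 MPa

3.92


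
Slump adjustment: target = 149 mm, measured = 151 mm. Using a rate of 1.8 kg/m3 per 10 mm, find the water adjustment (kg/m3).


Difference = 149 - 151 = -2 mm
Water adjustment = -2 * 1.8 / 10 = -0.4 kg/m3

-0.4


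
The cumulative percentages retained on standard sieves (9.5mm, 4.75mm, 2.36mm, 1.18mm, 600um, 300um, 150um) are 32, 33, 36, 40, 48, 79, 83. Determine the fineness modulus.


FM = sum(cumulative % retained) / 100
= 351 / 100
= 3.51

3.51


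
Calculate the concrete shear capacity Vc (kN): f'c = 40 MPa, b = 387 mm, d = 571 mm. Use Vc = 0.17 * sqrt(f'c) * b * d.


Vc = 0.17 * sqrt(40) * 387 * 571 / 1000
= 237.59 kN

237.59


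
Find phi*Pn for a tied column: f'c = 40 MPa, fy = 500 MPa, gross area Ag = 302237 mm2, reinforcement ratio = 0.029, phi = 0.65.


Ast = rho * Ag = 0.029 * 302237 = 8764.873 mm2
phi*Pn = 0.65 * 0.80 * (0.85 * 40 * (302237 - 8764.873) + 500 * 8764.873) / 1000
= 7467.45 kN

7467.45


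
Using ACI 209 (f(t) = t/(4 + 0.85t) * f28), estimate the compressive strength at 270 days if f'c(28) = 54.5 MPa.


f(270) = 270 / (4 + 0.85 * 270) * 54.5
= 270 / 233.5 * 54.5
= 63.02 MPa

63.02


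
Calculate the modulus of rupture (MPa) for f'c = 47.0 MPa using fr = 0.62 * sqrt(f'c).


fr = 0.62 * sqrt(47.0)
= 4.251 MPa

4.251


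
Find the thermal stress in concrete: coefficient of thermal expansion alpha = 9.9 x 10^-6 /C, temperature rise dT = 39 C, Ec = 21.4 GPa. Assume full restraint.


sigma = alpha * dT * Ec
= 9.9e-6 * 39 * 21.4 * 1000
= 8.263 MPa

8.263


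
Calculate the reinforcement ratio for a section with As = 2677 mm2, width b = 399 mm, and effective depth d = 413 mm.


rho = As / (b * d)
= 2677 / (399 * 413)
= 0.0162

0.0162


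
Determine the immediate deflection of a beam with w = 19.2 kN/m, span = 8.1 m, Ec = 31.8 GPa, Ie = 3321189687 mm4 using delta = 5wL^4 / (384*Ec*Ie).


Convert: L = 8.1 m = 8100 mm, Ec = 31.8 GPa = 31800 MPa
delta = 5 * 19.2 * 8100^4 / (384 * 31800 * 3321189687)
= 10.19 mm

10.19


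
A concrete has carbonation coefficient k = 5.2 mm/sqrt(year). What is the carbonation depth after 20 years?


depth = k * sqrt(t)
= 5.2 * sqrt(20)
= 23.26 mm

23.26


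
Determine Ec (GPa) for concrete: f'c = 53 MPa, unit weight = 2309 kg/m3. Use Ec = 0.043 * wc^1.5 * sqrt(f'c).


Ec = 0.043 * 2309^1.5 * sqrt(53) / 1000
= 34.73 GPa

34.73


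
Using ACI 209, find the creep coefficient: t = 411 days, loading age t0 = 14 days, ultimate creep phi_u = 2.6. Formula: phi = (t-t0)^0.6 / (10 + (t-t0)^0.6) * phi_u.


dt = 411 - 14 = 397
phi = 397^0.6 / (10 + 397^0.6) * 2.6
= 2.038

2.038


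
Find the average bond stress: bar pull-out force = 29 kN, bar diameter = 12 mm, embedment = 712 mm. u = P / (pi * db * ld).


u = P / (pi * db * ld)
= 29 * 1000 / (pi * 12 * 712)
= 1.08 MPa

1.08


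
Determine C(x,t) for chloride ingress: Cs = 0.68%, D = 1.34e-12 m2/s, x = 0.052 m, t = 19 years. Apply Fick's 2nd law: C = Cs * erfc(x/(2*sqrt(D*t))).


t_seconds = 19 * 365.25 * 24 * 3600 = 599594400.0 s
arg = 0.052 / (2 * sqrt(1.34e-12 * 599594400.0))
= 0.9173
erfc(0.9173) = 0.1946
C = 0.68 * 0.1946 = 0.1323%

0.1323


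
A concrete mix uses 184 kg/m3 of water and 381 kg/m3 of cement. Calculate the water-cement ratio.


w/c = water / cement
w/c = 184 / 381 = 0.483

0.483


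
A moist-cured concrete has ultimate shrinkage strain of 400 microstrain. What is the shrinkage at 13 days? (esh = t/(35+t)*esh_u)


esh(13) = 13 / (35 + 13) * 400
= 13 / 48 * 400
= 108.3 microstrain

108.3


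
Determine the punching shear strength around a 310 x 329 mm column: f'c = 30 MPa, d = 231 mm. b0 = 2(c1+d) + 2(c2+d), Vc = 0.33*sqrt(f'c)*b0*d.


b0 = 2*(310 + 231) + 2*(329 + 231) = 2202 mm
Vc = 0.33 * sqrt(30) * 2202 * 231 / 1000
= 919.4 kN

919.4


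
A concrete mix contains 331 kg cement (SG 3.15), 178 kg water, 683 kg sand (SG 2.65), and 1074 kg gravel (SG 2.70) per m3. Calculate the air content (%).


Vol cement = 331 / (3.15 * 1000) = 0.105079 m3
Vol water = 178 / 1000 = 0.178 m3
Vol sand = 683 / (2.65 * 1000) = 0.257736 m3
Vol gravel = 1074 / (2.70 * 1000) = 0.397778 m3
Total solid + water volume = 0.938593 m3
Air = (1 - 0.938593) * 100 = 6.14%

6.14


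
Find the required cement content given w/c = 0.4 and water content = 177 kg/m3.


Cement = water / (w/c)
= 177 / 0.4
= 442.5 kg/m3

442.5


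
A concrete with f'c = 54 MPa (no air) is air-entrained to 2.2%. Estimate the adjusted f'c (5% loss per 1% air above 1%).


Strength loss = (2.2 - 1) * 5 = 6.0%
f'c = 54 * (1 - 6.0/100)
= 50.76 MPa

50.76


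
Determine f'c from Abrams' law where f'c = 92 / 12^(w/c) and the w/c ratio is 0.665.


f'c = 92 / 12^0.665
= 92 / 5.22
= 17.63 MPa

17.63


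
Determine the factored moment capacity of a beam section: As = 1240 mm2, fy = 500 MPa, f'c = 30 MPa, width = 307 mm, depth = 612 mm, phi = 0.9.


a = As * fy / (0.85 * f'c * b)
= 1240 * 500 / (0.85 * 30 * 307)
= 79.1978 mm
Mn = As * fy * (d - a/2) / 10^6
= 354.8887 kN-m
phi*Mn = 0.9 * 354.8887 = 319.4 kN-m

319.4


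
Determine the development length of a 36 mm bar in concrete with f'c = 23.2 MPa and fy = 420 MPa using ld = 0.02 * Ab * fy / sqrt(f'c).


Ab = pi * 36^2 / 4 = 1017.876 mm2
ld = 0.02 * 1017.876 * 420 / sqrt(23.2)
= 1775.1 mm

1775.1


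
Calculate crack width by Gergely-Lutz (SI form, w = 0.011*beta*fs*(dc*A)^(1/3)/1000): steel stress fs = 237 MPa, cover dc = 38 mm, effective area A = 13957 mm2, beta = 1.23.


w = 0.011 * beta * fs * (dc * A)^(1/3) / 1000
= 0.011 * 1.23 * 237 * (38 * 13957)^(1/3) / 1000
= 0.26 mm

0.26


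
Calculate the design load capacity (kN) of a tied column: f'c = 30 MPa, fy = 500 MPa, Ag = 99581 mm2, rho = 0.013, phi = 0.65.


Ast = rho * Ag = 0.013 * 99581 = 1294.553 mm2
phi*Pn = 0.65 * 0.80 * (0.85 * 30 * (99581 - 1294.553) + 500 * 1294.553) / 1000
= 1639.86 kN

1639.86


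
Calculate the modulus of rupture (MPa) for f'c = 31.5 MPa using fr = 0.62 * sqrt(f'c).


fr = 0.62 * sqrt(31.5)
= 3.48 MPa

3.48


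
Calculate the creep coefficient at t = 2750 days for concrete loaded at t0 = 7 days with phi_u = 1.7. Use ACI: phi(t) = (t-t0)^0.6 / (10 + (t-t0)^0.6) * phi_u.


dt = 2750 - 7 = 2743
phi = 2743^0.6 / (10 + 2743^0.6) * 1.7
= 1.565

1.565


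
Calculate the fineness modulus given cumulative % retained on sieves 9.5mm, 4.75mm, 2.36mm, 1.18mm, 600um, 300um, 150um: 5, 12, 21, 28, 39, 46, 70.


FM = sum(cumulative % retained) / 100
= 221 / 100
= 2.21

2.21


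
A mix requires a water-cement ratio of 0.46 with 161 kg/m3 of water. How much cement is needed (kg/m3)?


Cement = water / (w/c)
= 161 / 0.46
= 350.0 kg/m3

350.0


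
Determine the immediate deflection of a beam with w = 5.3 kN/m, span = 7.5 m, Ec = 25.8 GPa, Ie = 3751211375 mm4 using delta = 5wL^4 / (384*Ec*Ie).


Convert: L = 7.5 m = 7500 mm, Ec = 25.8 GPa = 25800 MPa
delta = 5 * 5.3 * 7500^4 / (384 * 25800 * 3751211375)
= 2.26 mm

2.26


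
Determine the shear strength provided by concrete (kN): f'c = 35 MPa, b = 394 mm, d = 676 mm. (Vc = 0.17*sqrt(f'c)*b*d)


Vc = 0.17 * sqrt(35) * 394 * 676 / 1000
= 267.87 kN

267.87


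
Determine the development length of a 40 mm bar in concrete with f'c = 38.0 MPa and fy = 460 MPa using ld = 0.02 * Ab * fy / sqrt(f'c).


Ab = pi * 40^2 / 4 = 1256.637 mm2
ld = 0.02 * 1256.637 * 460 / sqrt(38.0)
= 1875.5 mm

1875.5


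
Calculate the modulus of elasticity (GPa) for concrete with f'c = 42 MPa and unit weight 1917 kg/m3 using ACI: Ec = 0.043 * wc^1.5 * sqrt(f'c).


Ec = 0.043 * 1917^1.5 * sqrt(42) / 1000
= 23.39 GPa

23.39


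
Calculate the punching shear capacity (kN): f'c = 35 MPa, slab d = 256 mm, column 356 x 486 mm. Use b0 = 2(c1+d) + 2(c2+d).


b0 = 2*(356 + 256) + 2*(486 + 256) = 2708 mm
Vc = 0.33 * sqrt(35) * 2708 * 256 / 1000
= 1353.43 kN

1353.43


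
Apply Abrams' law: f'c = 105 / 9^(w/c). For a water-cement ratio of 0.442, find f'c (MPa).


f'c = 105 / 9^0.442
= 105 / 2.641
= 39.76 MPa

39.76


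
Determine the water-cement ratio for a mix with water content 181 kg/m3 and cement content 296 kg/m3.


w/c = water / cement
w/c = 181 / 296 = 0.611

0.611


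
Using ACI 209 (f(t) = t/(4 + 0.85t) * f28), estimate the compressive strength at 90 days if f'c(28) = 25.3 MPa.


f(90) = 90 / (4 + 0.85 * 90) * 25.3
= 90 / 80.5 * 25.3
= 28.29 MPa

28.29


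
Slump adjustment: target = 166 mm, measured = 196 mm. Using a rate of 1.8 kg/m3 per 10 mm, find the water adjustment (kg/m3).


Difference = 166 - 196 = -30 mm
Water adjustment = -30 * 1.8 / 10 = -5.4 kg/m3

-5.4


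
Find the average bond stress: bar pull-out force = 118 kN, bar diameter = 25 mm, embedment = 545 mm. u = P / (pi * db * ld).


u = P / (pi * db * ld)
= 118 * 1000 / (pi * 25 * 545)
= 2.757 MPa

2.757


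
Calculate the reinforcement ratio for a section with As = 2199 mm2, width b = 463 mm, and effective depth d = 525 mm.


rho = As / (b * d)
= 2199 / (463 * 525)
= 0.009

0.009


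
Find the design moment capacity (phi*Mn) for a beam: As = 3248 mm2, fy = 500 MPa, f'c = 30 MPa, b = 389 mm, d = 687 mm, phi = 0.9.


a = As * fy / (0.85 * f'c * b)
= 3248 * 500 / (0.85 * 30 * 389)
= 163.7179 mm
Mn = As * fy * (d - a/2) / 10^6
= 982.749 kN-m
phi*Mn = 0.9 * 982.749 = 884.47 kN-m

884.47


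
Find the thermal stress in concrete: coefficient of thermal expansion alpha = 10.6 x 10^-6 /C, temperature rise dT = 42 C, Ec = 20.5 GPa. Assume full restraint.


sigma = alpha * dT * Ec
= 10.6e-6 * 42 * 20.5 * 1000
= 9.127 MPa

9.127


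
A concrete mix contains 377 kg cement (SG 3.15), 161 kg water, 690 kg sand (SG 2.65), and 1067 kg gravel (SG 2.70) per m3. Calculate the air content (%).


Vol cement = 377 / (3.15 * 1000) = 0.119683 m3
Vol water = 161 / 1000 = 0.161 m3
Vol sand = 690 / (2.65 * 1000) = 0.260377 m3
Vol gravel = 1067 / (2.70 * 1000) = 0.395185 m3
Total solid + water volume = 0.936245 m3
Air = (1 - 0.936245) * 100 = 6.38%

6.38


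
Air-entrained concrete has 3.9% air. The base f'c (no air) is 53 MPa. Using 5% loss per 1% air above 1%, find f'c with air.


Strength loss = (3.9 - 1) * 5 = 14.5%
f'c = 53 * (1 - 14.5/100)
= 45.31 MPa

45.31


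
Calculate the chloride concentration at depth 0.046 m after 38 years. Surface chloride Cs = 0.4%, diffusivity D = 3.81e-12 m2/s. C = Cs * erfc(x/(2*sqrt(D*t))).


t_seconds = 38 * 365.25 * 24 * 3600 = 1199188800.0 s
arg = 0.046 / (2 * sqrt(3.81e-12 * 1199188800.0))
= 0.3403
erfc(0.3403) = 0.6304
C = 0.4 * 0.6304 = 0.2521%

0.2521


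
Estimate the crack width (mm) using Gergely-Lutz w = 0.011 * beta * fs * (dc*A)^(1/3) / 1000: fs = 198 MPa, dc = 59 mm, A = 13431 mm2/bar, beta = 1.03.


w = 0.011 * beta * fs * (dc * A)^(1/3) / 1000
= 0.011 * 1.03 * 198 * (59 * 13431)^(1/3) / 1000
= 0.208 mm

0.208


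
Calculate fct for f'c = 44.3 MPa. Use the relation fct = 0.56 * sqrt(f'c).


fct = 0.56 * sqrt(44.3)
= 0.56 * 6.656
= 3.727 MPa

3.727


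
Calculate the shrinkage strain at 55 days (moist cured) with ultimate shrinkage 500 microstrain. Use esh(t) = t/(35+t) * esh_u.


esh(55) = 55 / (35 + 55) * 500
= 55 / 90 * 500
= 305.6 microstrain

305.6


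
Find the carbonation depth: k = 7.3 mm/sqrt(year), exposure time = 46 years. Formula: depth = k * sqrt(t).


depth = k * sqrt(t)
= 7.3 * sqrt(46)
= 49.51 mm

49.51


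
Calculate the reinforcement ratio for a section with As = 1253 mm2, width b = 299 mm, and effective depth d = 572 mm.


rho = As / (b * d)
= 1253 / (299 * 572)
= 0.0073

0.0073


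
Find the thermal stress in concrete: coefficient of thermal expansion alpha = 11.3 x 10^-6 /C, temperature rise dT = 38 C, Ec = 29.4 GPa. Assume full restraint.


sigma = alpha * dT * Ec
= 11.3e-6 * 38 * 29.4 * 1000
= 12.624 MPa

12.624


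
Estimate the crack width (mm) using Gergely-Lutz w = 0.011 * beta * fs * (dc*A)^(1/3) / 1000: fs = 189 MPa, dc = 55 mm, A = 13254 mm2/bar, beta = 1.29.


w = 0.011 * beta * fs * (dc * A)^(1/3) / 1000
= 0.011 * 1.29 * 189 * (55 * 13254)^(1/3) / 1000
= 0.241 mm

0.241


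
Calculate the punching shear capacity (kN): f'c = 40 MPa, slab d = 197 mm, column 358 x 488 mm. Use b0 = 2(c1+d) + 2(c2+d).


b0 = 2*(358 + 197) + 2*(488 + 197) = 2480 mm
Vc = 0.33 * sqrt(40) * 2480 * 197 / 1000
= 1019.68 kN

1019.68


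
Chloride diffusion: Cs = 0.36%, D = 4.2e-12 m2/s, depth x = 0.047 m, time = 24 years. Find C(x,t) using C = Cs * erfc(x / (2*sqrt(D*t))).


t_seconds = 24 * 365.25 * 24 * 3600 = 757382400.0 s
arg = 0.047 / (2 * sqrt(4.2e-12 * 757382400.0))
= 0.4167
erfc(0.4167) = 0.5557
C = 0.36 * 0.5557 = 0.2%

0.2


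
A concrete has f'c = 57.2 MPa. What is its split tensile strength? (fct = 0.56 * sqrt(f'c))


fct = 0.56 * sqrt(57.2)
= 0.56 * 7.563
= 4.235 MPa

4.235


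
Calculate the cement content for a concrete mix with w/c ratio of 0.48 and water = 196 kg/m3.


Cement = water / (w/c)
= 196 / 0.48
= 408.3 kg/m3

408.3


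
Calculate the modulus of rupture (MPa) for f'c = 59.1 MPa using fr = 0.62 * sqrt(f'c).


fr = 0.62 * sqrt(59.1)
= 4.766 MPa

4.766


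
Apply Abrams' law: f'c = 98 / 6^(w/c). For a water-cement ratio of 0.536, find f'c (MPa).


f'c = 98 / 6^0.536
= 98 / 2.613
= 37.51 MPa

37.51


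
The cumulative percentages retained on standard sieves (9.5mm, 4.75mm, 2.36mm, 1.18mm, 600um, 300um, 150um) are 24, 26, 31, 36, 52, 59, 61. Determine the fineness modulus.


FM = sum(cumulative % retained) / 100
= 289 / 100
= 2.89

2.89


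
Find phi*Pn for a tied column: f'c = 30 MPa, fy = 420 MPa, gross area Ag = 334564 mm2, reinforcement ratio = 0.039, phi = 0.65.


Ast = rho * Ag = 0.039 * 334564 = 13047.996 mm2
phi*Pn = 0.65 * 0.80 * (0.85 * 30 * (334564 - 13047.996) + 420 * 13047.996) / 1000
= 7112.98 kN

7112.98


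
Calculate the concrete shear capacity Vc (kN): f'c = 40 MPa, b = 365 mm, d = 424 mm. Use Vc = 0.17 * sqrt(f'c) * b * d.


Vc = 0.17 * sqrt(40) * 365 * 424 / 1000
= 166.39 kN

166.39


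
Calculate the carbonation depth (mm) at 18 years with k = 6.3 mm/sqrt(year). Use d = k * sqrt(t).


depth = k * sqrt(t)
= 6.3 * sqrt(18)
= 26.73 mm

26.73


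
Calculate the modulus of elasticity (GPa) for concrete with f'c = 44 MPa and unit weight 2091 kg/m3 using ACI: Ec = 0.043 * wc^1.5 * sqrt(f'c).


Ec = 0.043 * 2091^1.5 * sqrt(44) / 1000
= 27.27 GPa

27.27


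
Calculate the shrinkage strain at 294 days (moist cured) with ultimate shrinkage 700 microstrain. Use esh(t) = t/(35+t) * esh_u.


esh(294) = 294 / (35 + 294) * 700
= 294 / 329 * 700
= 625.5 microstrain

625.5


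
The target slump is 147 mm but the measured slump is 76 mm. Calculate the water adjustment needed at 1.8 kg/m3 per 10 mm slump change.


Difference = 147 - 76 = 71 mm
Water adjustment = 71 * 1.8 / 10 = 12.8 kg/m3

12.8


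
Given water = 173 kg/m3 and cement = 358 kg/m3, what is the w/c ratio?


w/c = water / cement
w/c = 173 / 358 = 0.483

0.483


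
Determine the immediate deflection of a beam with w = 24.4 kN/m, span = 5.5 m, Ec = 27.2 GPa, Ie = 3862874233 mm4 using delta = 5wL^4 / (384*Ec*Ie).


Convert: L = 5.5 m = 5500 mm, Ec = 27.2 GPa = 27200 MPa
delta = 5 * 24.4 * 5500^4 / (384 * 27200 * 3862874233)
= 2.77 mm

2.77


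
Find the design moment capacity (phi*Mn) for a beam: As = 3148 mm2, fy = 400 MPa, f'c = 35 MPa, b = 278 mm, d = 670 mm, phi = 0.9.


a = As * fy / (0.85 * f'c * b)
= 3148 * 400 / (0.85 * 35 * 278)
= 152.252 mm
Mn = As * fy * (d - a/2) / 10^6
= 747.8062 kN-m
phi*Mn = 0.9 * 747.8062 = 673.03 kN-m

673.03


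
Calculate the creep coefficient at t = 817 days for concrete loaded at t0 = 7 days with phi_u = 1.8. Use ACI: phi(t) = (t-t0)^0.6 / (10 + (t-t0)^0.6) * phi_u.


dt = 817 - 7 = 810
phi = 810^0.6 / (10 + 810^0.6) * 1.8
= 1.526

1.526


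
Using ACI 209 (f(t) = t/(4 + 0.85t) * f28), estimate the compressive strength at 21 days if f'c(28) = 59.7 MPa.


f(21) = 21 / (4 + 0.85 * 21) * 59.7
= 21 / 21.85 * 59.7
= 57.38 MPa

57.38


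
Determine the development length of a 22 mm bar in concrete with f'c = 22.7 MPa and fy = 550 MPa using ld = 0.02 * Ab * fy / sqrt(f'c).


Ab = pi * 22^2 / 4 = 380.133 mm2
ld = 0.02 * 380.133 * 550 / sqrt(22.7)
= 877.6 mm

877.6


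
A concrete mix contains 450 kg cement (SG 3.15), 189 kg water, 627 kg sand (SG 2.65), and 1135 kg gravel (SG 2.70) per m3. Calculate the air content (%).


Vol cement = 450 / (3.15 * 1000) = 0.142857 m3
Vol water = 189 / 1000 = 0.189 m3
Vol sand = 627 / (2.65 * 1000) = 0.236604 m3
Vol gravel = 1135 / (2.70 * 1000) = 0.42037 m3
Total solid + water volume = 0.988831 m3
Air = (1 - 0.988831) * 100 = 1.12%

1.12


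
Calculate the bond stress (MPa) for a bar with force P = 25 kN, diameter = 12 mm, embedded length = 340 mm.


u = P / (pi * db * ld)
= 25 * 1000 / (pi * 12 * 340)
= 1.95 MPa

1.95


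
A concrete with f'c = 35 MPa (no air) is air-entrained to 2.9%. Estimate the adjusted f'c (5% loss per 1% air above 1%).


Strength loss = (2.9 - 1) * 5 = 9.5%
f'c = 35 * (1 - 9.5/100)
= 31.68 MPa

31.68


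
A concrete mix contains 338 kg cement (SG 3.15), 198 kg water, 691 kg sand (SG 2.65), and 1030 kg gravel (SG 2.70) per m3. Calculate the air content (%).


Vol cement = 338 / (3.15 * 1000) = 0.107302 m3
Vol water = 198 / 1000 = 0.198 m3
Vol sand = 691 / (2.65 * 1000) = 0.260755 m3
Vol gravel = 1030 / (2.70 * 1000) = 0.381481 m3
Total solid + water volume = 0.947538 m3
Air = (1 - 0.947538) * 100 = 5.25%

5.25


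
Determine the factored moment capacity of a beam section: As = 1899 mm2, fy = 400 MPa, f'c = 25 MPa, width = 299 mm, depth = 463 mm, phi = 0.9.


a = As * fy / (0.85 * f'c * b)
= 1899 * 400 / (0.85 * 25 * 299)
= 119.5514 mm
Mn = As * fy * (d - a/2) / 10^6
= 306.2892 kN-m
phi*Mn = 0.9 * 306.2892 = 275.66 kN-m

275.66


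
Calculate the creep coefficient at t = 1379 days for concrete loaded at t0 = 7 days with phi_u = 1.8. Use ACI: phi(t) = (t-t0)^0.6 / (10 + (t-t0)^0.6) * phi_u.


dt = 1379 - 7 = 1372
phi = 1372^0.6 / (10 + 1372^0.6) * 1.8
= 1.591

1.591


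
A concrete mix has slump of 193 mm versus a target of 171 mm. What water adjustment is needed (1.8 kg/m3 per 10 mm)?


Difference = 171 - 193 = -22 mm
Water adjustment = -22 * 1.8 / 10 = -4.0 kg/m3

-4.0


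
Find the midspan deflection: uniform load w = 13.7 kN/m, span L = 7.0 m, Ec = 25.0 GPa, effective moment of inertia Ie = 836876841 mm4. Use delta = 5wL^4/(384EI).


Convert: L = 7.0 m = 7000 mm, Ec = 25.0 GPa = 25000 MPa
delta = 5 * 13.7 * 7000^4 / (384 * 25000 * 836876841)
= 20.47 mm

20.47


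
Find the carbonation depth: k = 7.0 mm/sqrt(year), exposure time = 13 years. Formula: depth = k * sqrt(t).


depth = k * sqrt(t)
= 7.0 * sqrt(13)
= 25.24 mm

25.24


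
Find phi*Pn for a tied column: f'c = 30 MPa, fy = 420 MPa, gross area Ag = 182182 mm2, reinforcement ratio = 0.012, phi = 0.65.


Ast = rho * Ag = 0.012 * 182182 = 2186.184 mm2
phi*Pn = 0.65 * 0.80 * (0.85 * 30 * (182182 - 2186.184) + 420 * 2186.184) / 1000
= 2864.21 kN

2864.21


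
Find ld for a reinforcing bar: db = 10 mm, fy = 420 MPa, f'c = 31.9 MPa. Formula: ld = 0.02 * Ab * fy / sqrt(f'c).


Ab = pi * 10^2 / 4 = 78.54 mm2
ld = 0.02 * 78.54 * 420 / sqrt(31.9)
= 116.8 mm

116.8


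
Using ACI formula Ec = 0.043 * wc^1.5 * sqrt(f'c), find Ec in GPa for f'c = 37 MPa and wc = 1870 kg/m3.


Ec = 0.043 * 1870^1.5 * sqrt(37) / 1000
= 21.15 GPa

21.15


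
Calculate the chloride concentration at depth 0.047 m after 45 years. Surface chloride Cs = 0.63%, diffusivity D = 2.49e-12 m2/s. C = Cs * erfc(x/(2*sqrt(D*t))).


t_seconds = 45 * 365.25 * 24 * 3600 = 1420092000.0 s
arg = 0.047 / (2 * sqrt(2.49e-12 * 1420092000.0))
= 0.3952
erfc(0.3952) = 0.5762
C = 0.63 * 0.5762 = 0.363%

0.363


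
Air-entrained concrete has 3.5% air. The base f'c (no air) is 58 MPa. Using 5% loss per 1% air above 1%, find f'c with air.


Strength loss = (3.5 - 1) * 5 = 12.5%
f'c = 58 * (1 - 12.5/100)
= 50.75 MPa

50.75


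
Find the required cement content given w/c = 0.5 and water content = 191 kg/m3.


Cement = water / (w/c)
= 191 / 0.5
= 382.0 kg/m3

382.0


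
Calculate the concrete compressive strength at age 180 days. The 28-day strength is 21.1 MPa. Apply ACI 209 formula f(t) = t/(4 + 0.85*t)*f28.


f(180) = 180 / (4 + 0.85 * 180) * 21.1
= 180 / 157.0 * 21.1
= 24.19 MPa

24.19


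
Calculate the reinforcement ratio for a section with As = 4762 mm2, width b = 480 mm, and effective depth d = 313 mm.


rho = As / (b * d)
= 4762 / (480 * 313)
= 0.0317

0.0317


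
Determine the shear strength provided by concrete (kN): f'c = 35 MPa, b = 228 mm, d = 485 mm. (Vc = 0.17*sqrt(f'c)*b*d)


Vc = 0.17 * sqrt(35) * 228 * 485 / 1000
= 111.21 kN

111.21


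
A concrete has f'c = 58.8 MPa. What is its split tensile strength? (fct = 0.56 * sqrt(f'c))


fct = 0.56 * sqrt(58.8)
= 0.56 * 7.668
= 4.294 MPa

4.294


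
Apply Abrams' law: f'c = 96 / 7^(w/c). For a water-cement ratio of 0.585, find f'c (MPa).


f'c = 96 / 7^0.585
= 96 / 3.122
= 30.75 MPa

30.75


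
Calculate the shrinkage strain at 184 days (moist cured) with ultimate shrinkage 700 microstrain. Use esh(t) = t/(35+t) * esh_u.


esh(184) = 184 / (35 + 184) * 700
= 184 / 219 * 700
= 588.1 microstrain

588.1


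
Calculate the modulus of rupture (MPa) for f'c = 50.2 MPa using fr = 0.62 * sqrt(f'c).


fr = 0.62 * sqrt(50.2)
= 4.393 MPa

4.393


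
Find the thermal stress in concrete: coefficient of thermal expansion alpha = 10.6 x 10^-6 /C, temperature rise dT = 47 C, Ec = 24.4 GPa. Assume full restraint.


sigma = alpha * dT * Ec
= 10.6e-6 * 47 * 24.4 * 1000
= 12.156 MPa

12.156


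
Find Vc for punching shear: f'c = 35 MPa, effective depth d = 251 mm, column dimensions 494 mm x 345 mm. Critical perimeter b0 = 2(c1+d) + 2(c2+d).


b0 = 2*(494 + 251) + 2*(345 + 251) = 2682 mm
Vc = 0.33 * sqrt(35) * 2682 * 251 / 1000
= 1314.26 kN

1314.26


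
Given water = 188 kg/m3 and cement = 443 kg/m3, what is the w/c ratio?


w/c = water / cement
w/c = 188 / 443 = 0.424

0.424


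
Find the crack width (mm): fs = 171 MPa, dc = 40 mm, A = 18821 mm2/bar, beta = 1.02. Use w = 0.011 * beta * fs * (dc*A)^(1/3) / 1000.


w = 0.011 * beta * fs * (dc * A)^(1/3) / 1000
= 0.011 * 1.02 * 171 * (40 * 18821)^(1/3) / 1000
= 0.175 mm

0.175


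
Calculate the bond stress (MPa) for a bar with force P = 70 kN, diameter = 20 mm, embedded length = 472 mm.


u = P / (pi * db * ld)
= 70 * 1000 / (pi * 20 * 472)
= 2.36 MPa

2.36


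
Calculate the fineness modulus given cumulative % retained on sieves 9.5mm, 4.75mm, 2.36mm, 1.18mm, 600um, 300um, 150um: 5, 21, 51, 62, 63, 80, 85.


FM = sum(cumulative % retained) / 100
= 367 / 100
= 3.67

3.67


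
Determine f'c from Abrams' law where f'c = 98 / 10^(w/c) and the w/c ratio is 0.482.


f'c = 98 / 10^0.482
= 98 / 3.034
= 32.3 MPa

32.3


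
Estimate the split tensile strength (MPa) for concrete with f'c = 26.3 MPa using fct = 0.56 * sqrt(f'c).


fct = 0.56 * sqrt(26.3)
= 0.56 * 5.128
= 2.872 MPa

2.872


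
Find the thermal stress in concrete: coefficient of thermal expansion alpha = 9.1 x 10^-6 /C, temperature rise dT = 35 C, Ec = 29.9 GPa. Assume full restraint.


sigma = alpha * dT * Ec
= 9.1e-6 * 35 * 29.9 * 1000
= 9.523 MPa

9.523


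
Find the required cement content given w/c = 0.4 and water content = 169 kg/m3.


Cement = water / (w/c)
= 169 / 0.4
= 422.5 kg/m3

422.5


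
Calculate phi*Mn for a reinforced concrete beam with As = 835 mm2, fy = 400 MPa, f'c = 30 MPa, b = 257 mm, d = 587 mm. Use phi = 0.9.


a = As * fy / (0.85 * f'c * b)
= 835 * 400 / (0.85 * 30 * 257)
= 50.9651 mm
Mn = As * fy * (d - a/2) / 10^6
= 187.5468 kN-m
phi*Mn = 0.9 * 187.5468 = 168.79 kN-m

168.79


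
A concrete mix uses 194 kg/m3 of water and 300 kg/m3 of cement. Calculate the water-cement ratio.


w/c = water / cement
w/c = 194 / 300 = 0.647

0.647


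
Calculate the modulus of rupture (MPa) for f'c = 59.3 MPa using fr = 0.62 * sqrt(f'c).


fr = 0.62 * sqrt(59.3)
= 4.774 MPa

4.774


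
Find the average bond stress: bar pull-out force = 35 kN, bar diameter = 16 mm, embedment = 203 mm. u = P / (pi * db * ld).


u = P / (pi * db * ld)
= 35 * 1000 / (pi * 16 * 203)
= 3.43 MPa

3.43


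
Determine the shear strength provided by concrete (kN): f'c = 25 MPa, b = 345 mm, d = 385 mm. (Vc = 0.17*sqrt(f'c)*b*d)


Vc = 0.17 * sqrt(25) * 345 * 385 / 1000
= 112.9 kN

112.9


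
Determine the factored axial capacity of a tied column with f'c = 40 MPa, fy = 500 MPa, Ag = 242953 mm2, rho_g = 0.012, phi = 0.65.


Ast = rho * Ag = 0.012 * 242953 = 2915.436 mm2
phi*Pn = 0.65 * 0.80 * (0.85 * 40 * (242953 - 2915.436) + 500 * 2915.436) / 1000
= 5001.88 kN

5001.88


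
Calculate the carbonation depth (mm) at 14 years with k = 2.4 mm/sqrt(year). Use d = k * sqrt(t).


depth = k * sqrt(t)
= 2.4 * sqrt(14)
= 8.98 mm

8.98


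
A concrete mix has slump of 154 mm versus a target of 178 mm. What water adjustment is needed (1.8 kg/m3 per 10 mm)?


Difference = 178 - 154 = 24 mm
Water adjustment = 24 * 1.8 / 10 = 4.3 kg/m3

4.3


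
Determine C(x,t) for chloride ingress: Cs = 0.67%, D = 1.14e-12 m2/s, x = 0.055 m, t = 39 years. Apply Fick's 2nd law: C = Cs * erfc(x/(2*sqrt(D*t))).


t_seconds = 39 * 365.25 * 24 * 3600 = 1230746400.0 s
arg = 0.055 / (2 * sqrt(1.14e-12 * 1230746400.0))
= 0.7342
erfc(0.7342) = 0.2991
C = 0.67 * 0.2991 = 0.2004%

0.2004


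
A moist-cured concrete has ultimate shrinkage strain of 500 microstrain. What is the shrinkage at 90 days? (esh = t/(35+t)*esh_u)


esh(90) = 90 / (35 + 90) * 500
= 90 / 125 * 500
= 360.0 microstrain

360.0


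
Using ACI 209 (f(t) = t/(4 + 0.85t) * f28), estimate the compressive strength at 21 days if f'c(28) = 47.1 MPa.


f(21) = 21 / (4 + 0.85 * 21) * 47.1
= 21 / 21.85 * 47.1
= 45.27 MPa

45.27


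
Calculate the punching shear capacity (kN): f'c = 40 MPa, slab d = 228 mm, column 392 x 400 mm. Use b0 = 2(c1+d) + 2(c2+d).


b0 = 2*(392 + 228) + 2*(400 + 228) = 2496 mm
Vc = 0.33 * sqrt(40) * 2496 * 228 / 1000
= 1187.75 kN

1187.75


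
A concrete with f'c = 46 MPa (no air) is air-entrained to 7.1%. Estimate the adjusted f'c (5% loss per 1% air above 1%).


Strength loss = (7.1 - 1) * 5 = 30.5%
f'c = 46 * (1 - 30.5/100)
= 31.97 MPa

31.97


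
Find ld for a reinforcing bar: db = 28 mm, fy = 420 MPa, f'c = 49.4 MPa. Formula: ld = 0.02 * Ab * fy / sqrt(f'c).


Ab = pi * 28^2 / 4 = 615.752 mm2
ld = 0.02 * 615.752 * 420 / sqrt(49.4)
= 735.9 mm

735.9


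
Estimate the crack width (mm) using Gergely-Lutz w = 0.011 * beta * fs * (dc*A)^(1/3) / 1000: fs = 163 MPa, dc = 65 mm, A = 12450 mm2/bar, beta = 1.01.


w = 0.011 * beta * fs * (dc * A)^(1/3) / 1000
= 0.011 * 1.01 * 163 * (65 * 12450)^(1/3) / 1000
= 0.169 mm

0.169


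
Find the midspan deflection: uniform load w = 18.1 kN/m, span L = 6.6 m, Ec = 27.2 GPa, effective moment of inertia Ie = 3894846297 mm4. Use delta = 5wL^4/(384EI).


Convert: L = 6.6 m = 6600 mm, Ec = 27.2 GPa = 27200 MPa
delta = 5 * 18.1 * 6600^4 / (384 * 27200 * 3894846297)
= 4.22 mm

4.22


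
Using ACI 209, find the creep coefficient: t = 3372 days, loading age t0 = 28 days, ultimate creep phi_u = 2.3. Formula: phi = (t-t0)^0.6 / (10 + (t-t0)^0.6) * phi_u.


dt = 3372 - 28 = 3344
phi = 3344^0.6 / (10 + 3344^0.6) * 2.3
= 2.136

2.136


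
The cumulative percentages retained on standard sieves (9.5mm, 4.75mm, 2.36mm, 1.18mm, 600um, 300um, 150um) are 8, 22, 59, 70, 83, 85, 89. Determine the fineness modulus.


FM = sum(cumulative % retained) / 100
= 416 / 100
= 4.16

4.16


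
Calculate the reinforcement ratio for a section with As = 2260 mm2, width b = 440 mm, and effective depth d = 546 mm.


rho = As / (b * d)
= 2260 / (440 * 546)
= 0.0094

0.0094


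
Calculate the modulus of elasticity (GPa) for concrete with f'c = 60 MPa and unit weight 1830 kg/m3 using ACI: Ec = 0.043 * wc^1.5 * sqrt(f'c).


Ec = 0.043 * 1830^1.5 * sqrt(60) / 1000
= 26.07 GPa

26.07


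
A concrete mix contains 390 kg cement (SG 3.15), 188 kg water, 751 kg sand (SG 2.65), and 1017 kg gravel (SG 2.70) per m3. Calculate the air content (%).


Vol cement = 390 / (3.15 * 1000) = 0.12381 m3
Vol water = 188 / 1000 = 0.188 m3
Vol sand = 751 / (2.65 * 1000) = 0.283396 m3
Vol gravel = 1017 / (2.70 * 1000) = 0.376667 m3
Total solid + water volume = 0.971872 m3
Air = (1 - 0.971872) * 100 = 2.81%

2.81


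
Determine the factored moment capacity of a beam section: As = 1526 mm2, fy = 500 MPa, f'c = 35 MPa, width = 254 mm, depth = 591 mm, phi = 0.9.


a = As * fy / (0.85 * f'c * b)
= 1526 * 500 / (0.85 * 35 * 254)
= 100.9727 mm
Mn = As * fy * (d - a/2) / 10^6
= 412.4119 kN-m
phi*Mn = 0.9 * 412.4119 = 371.17 kN-m

371.17


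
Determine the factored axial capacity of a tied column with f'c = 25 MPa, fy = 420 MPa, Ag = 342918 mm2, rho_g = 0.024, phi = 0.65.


Ast = rho * Ag = 0.024 * 342918 = 8230.032 mm2
phi*Pn = 0.65 * 0.80 * (0.85 * 25 * (342918 - 8230.032) + 420 * 8230.032) / 1000
= 5495.74 kN

5495.74


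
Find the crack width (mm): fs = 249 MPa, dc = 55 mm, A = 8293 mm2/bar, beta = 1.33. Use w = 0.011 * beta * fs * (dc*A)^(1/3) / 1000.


w = 0.011 * beta * fs * (dc * A)^(1/3) / 1000
= 0.011 * 1.33 * 249 * (55 * 8293)^(1/3) / 1000
= 0.28 mm

0.28


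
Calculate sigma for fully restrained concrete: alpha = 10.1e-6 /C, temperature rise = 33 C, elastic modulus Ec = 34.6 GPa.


sigma = alpha * dT * Ec
= 10.1e-6 * 33 * 34.6 * 1000
= 11.532 MPa

11.532


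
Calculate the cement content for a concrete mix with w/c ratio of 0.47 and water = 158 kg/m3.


Cement = water / (w/c)
= 158 / 0.47
= 336.2 kg/m3

336.2


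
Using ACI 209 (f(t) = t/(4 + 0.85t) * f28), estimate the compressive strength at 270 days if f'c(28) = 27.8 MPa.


f(270) = 270 / (4 + 0.85 * 270) * 27.8
= 270 / 233.5 * 27.8
= 32.15 MPa

32.15


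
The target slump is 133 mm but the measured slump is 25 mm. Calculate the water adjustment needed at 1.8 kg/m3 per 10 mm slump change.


Difference = 133 - 25 = 108 mm
Water adjustment = 108 * 1.8 / 10 = 19.4 kg/m3

19.4


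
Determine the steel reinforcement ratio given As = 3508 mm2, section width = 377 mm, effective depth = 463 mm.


rho = As / (b * d)
= 3508 / (377 * 463)
= 0.0201

0.0201


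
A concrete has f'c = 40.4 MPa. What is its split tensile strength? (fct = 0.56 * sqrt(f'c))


fct = 0.56 * sqrt(40.4)
= 0.56 * 6.356
= 3.559 MPa

3.559


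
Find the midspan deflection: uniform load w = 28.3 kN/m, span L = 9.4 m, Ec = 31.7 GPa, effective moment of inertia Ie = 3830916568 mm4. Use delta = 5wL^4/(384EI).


Convert: L = 9.4 m = 9400 mm, Ec = 31.7 GPa = 31700 MPa
delta = 5 * 28.3 * 9400^4 / (384 * 31700 * 3830916568)
= 23.69 mm

23.69


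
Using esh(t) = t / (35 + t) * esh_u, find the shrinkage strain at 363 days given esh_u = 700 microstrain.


esh(363) = 363 / (35 + 363) * 700
= 363 / 398 * 700
= 638.4 microstrain

638.4


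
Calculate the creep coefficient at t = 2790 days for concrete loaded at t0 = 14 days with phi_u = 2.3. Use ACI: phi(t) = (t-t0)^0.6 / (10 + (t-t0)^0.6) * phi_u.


dt = 2790 - 14 = 2776
phi = 2776^0.6 / (10 + 2776^0.6) * 2.3
= 2.118

2.118


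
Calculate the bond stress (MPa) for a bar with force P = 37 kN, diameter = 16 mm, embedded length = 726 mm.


u = P / (pi * db * ld)
= 37 * 1000 / (pi * 16 * 726)
= 1.014 MPa

1.014


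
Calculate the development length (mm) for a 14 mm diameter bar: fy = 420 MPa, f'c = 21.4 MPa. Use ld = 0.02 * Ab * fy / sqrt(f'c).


Ab = pi * 14^2 / 4 = 153.938 mm2
ld = 0.02 * 153.938 * 420 / sqrt(21.4)
= 279.5 mm

279.5


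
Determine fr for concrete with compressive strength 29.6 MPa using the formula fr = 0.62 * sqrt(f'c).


fr = 0.62 * sqrt(29.6)
= 3.373 MPa

3.373


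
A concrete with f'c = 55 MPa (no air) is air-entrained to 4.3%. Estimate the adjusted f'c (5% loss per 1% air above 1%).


Strength loss = (4.3 - 1) * 5 = 16.5%
f'c = 55 * (1 - 16.5/100)
= 45.92 MPa

45.92


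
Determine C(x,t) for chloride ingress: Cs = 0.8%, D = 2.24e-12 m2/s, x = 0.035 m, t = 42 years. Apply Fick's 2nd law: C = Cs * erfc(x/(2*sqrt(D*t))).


t_seconds = 42 * 365.25 * 24 * 3600 = 1325419200.0 s
arg = 0.035 / (2 * sqrt(2.24e-12 * 1325419200.0))
= 0.3212
erfc(0.3212) = 0.6497
C = 0.8 * 0.6497 = 0.5197%

0.5197


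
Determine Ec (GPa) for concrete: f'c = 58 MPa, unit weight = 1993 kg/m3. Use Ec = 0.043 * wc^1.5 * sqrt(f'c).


Ec = 0.043 * 1993^1.5 * sqrt(58) / 1000
= 29.14 GPa

29.14


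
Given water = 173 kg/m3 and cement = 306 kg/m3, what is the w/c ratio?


w/c = water / cement
w/c = 173 / 306 = 0.565

0.565


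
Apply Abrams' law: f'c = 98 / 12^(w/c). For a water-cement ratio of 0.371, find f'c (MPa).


f'c = 98 / 12^0.371
= 98 / 2.514
= 38.98 MPa

38.98


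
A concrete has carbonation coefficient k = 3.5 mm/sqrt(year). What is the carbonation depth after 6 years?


depth = k * sqrt(t)
= 3.5 * sqrt(6)
= 8.57 mm

8.57


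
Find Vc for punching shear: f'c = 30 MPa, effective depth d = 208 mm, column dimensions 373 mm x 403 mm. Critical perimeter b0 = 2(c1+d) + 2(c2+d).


b0 = 2*(373 + 208) + 2*(403 + 208) = 2384 mm
Vc = 0.33 * sqrt(30) * 2384 * 208 / 1000
= 896.28 kN

896.28


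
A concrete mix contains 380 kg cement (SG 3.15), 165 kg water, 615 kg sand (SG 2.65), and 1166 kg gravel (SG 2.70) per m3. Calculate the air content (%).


Vol cement = 380 / (3.15 * 1000) = 0.120635 m3
Vol water = 165 / 1000 = 0.165 m3
Vol sand = 615 / (2.65 * 1000) = 0.232075 m3
Vol gravel = 1166 / (2.70 * 1000) = 0.431852 m3
Total solid + water volume = 0.949562 m3
Air = (1 - 0.949562) * 100 = 5.04%

5.04


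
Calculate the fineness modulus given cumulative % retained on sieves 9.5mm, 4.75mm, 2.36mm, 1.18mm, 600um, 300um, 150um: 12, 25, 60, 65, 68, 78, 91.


FM = sum(cumulative % retained) / 100
= 399 / 100
= 3.99

3.99


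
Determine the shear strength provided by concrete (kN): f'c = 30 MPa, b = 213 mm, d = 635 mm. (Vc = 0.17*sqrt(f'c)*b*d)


Vc = 0.17 * sqrt(30) * 213 * 635 / 1000
= 125.94 kN

125.94


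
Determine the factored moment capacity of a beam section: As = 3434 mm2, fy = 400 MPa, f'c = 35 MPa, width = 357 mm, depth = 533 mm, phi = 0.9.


a = As * fy / (0.85 * f'c * b)
= 3434 * 400 / (0.85 * 35 * 357)
= 129.3317 mm
Mn = As * fy * (d - a/2) / 10^6
= 643.3038 kN-m
phi*Mn = 0.9 * 643.3038 = 578.97 kN-m

578.97


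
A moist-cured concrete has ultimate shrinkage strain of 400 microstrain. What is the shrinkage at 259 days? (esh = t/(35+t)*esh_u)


esh(259) = 259 / (35 + 259) * 400
= 259 / 294 * 400
= 352.4 microstrain

352.4


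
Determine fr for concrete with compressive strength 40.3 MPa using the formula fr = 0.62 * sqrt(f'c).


fr = 0.62 * sqrt(40.3)
= 3.936 MPa

3.936


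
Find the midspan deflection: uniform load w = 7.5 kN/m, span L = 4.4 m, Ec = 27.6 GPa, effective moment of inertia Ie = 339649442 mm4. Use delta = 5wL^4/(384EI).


Convert: L = 4.4 m = 4400 mm, Ec = 27.6 GPa = 27600 MPa
delta = 5 * 7.5 * 4400^4 / (384 * 27600 * 339649442)
= 3.9 mm

3.9


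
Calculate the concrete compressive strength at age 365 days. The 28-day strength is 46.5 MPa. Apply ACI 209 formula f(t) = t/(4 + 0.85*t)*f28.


f(365) = 365 / (4 + 0.85 * 365) * 46.5
= 365 / 314.25 * 46.5
= 54.01 MPa

54.01


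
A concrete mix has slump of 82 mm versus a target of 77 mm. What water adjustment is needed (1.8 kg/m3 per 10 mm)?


Difference = 77 - 82 = -5 mm
Water adjustment = -5 * 1.8 / 10 = -0.9 kg/m3

-0.9


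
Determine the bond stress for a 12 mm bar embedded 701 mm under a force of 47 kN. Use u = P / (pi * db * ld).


u = P / (pi * db * ld)
= 47 * 1000 / (pi * 12 * 701)
= 1.778 MPa

1.778


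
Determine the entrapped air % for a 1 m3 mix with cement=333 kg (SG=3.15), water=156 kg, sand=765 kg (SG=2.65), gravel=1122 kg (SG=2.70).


Vol cement = 333 / (3.15 * 1000) = 0.105714 m3
Vol water = 156 / 1000 = 0.156 m3
Vol sand = 765 / (2.65 * 1000) = 0.288679 m3
Vol gravel = 1122 / (2.70 * 1000) = 0.415556 m3
Total solid + water volume = 0.965949 m3
Air = (1 - 0.965949) * 100 = 3.41%

3.41


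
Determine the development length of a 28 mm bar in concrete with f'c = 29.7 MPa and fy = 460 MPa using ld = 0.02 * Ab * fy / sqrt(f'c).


Ab = pi * 28^2 / 4 = 615.752 mm2
ld = 0.02 * 615.752 * 460 / sqrt(29.7)
= 1039.5 mm

1039.5


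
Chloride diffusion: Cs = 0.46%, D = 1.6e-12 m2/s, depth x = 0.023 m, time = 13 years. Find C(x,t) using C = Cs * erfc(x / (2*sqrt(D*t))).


t_seconds = 13 * 365.25 * 24 * 3600 = 410248800.0 s
arg = 0.023 / (2 * sqrt(1.6e-12 * 410248800.0))
= 0.4489
erfc(0.4489) = 0.5256
C = 0.46 * 0.5256 = 0.2418%

0.2418


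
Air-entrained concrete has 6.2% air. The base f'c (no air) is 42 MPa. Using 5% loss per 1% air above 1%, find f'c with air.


Strength loss = (6.2 - 1) * 5 = 26.0%
f'c = 42 * (1 - 26.0/100)
= 31.08 MPa

31.08


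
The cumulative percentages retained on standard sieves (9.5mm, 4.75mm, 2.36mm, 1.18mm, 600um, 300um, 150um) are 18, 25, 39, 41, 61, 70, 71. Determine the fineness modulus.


FM = sum(cumulative % retained) / 100
= 325 / 100
= 3.25

3.25


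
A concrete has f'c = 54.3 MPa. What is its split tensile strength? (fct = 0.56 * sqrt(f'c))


fct = 0.56 * sqrt(54.3)
= 0.56 * 7.369
= 4.127 MPa

4.127


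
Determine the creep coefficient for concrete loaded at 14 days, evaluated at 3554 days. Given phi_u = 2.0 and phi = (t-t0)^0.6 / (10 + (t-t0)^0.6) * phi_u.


dt = 3554 - 14 = 3540
phi = 3540^0.6 / (10 + 3540^0.6) * 2.0
= 1.862

1.862


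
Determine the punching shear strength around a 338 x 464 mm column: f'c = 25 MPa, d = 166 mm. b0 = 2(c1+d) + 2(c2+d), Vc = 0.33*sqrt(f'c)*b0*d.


b0 = 2*(338 + 166) + 2*(464 + 166) = 2268 mm
Vc = 0.33 * sqrt(25) * 2268 * 166 / 1000
= 621.21 kN

621.21


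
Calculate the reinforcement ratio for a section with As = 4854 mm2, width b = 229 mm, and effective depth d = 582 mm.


rho = As / (b * d)
= 4854 / (229 * 582)
= 0.0364

0.0364


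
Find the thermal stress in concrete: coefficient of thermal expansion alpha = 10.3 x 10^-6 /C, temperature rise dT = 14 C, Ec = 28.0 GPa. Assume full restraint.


sigma = alpha * dT * Ec
= 10.3e-6 * 14 * 28.0 * 1000
= 4.038 MPa

4.038


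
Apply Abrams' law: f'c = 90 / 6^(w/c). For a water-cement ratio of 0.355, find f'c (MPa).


f'c = 90 / 6^0.355
= 90 / 1.889
= 47.64 MPa

47.64


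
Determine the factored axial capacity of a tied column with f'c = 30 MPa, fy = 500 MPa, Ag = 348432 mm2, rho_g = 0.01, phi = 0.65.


Ast = rho * Ag = 0.01 * 348432 = 3484.32 mm2
phi*Pn = 0.65 * 0.80 * (0.85 * 30 * (348432 - 3484.32) + 500 * 3484.32) / 1000
= 5479.93 kN

5479.93


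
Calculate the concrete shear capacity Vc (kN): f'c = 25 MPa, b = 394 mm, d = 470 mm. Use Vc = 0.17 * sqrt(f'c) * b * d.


Vc = 0.17 * sqrt(25) * 394 * 470 / 1000
= 157.4 kN

157.4
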